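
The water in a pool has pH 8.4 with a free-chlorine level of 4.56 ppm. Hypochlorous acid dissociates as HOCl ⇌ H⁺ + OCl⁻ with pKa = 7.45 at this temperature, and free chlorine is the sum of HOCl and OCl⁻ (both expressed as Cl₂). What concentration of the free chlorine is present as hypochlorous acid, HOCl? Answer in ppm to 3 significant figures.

0.460 ppm

[OCl⁻]/[HOCl] = 10^(pH − pKa) = 10^(8.4 − 7.45) = 10^0.95 = 8.913.
Fraction as HOCl = 1 / (1 + 8.913) = 0.1009.
HOCl = 0.1009 × 4.56 ppm = 0.46 ppm.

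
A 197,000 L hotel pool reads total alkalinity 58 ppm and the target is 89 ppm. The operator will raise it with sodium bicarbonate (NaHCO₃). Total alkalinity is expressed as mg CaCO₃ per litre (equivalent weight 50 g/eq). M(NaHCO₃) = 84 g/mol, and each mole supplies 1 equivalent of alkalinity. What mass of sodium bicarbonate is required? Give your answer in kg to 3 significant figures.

Alkalinity to add: (89 − 58) = 31 mg/L as CaCO₃ × 197,000 L = 6107 g as CaCO₃.
Equivalents: 6107 g ÷ 50 g/eq = 122.1 eq.
NaHCO₃ supplies 1 eq per mole → 122.1 mol.
Mass: 122.1 mol × 84 g/mol = 10,260 g.

10.3 kg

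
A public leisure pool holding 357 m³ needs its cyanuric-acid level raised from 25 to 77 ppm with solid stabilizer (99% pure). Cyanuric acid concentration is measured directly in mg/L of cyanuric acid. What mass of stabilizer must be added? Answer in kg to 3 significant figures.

18.8 kg

Volume: 357 m³ = 357,000 L.
CYA to add: (77 − 25) = 52 mg/L × 357,000 L = 18,560 g cyanuric acid.
At 99% purity: 18,560 / 0.99 = 18,750 g product.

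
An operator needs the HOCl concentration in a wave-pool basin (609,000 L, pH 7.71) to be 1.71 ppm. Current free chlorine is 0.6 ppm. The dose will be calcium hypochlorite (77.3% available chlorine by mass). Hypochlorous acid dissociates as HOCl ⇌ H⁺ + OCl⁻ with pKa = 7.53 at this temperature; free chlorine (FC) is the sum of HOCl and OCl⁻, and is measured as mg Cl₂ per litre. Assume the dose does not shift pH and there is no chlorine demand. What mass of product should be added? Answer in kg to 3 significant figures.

2.91 kg

[OCl⁻]/[HOCl] = 10^(pH − pKa) = 10^(7.71 − 7.53) = 1.514; fraction as HOCl = 1/(1 + 1.514) = 0.3978.
Free chlorine required for 1.71 ppm HOCl: 1.71 / 0.3978 = 4.298 ppm.
FC to add: 4.298 − 0.6 = 3.698 mg/L as Cl₂.
Cl₂ equivalent: 3.698 mg/L × 609,000 L = 2252 g.
Product at 77.3% available Cl: 2252 / 0.773 = 2914 g.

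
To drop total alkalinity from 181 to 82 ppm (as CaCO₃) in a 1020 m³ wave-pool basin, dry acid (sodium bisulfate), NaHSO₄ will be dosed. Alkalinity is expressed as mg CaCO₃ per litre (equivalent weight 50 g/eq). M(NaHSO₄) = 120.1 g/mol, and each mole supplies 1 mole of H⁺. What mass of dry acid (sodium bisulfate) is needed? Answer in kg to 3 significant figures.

Volume: 1020 m³ = 1,020,000 L.
Alkalinity to neutralize: (181 − 82) = 99 mg/L as CaCO₃ × 1,020,000 L = 101,000 g as CaCO₃.
Equivalents of H⁺ required: 101,000 ÷ 50 g/eq = 2020 eq = 2020 mol NaHSO₄.
Mass of NaHSO₄: 2020 × 120.1 = 242,600 g.

243 kg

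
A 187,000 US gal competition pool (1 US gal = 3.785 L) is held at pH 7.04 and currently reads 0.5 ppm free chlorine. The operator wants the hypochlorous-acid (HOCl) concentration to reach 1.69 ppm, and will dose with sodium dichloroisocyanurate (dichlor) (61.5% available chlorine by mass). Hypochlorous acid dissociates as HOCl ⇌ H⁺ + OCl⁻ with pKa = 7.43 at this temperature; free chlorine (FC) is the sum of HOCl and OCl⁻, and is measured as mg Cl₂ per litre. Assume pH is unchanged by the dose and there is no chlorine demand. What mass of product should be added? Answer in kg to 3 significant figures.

Volume: 187,000 US gal × 3.785 L/gal = 707,795 L.
[OCl⁻]/[HOCl] = 10^(pH − pKa) = 10^(7.04 − 7.43) = 0.4074; fraction as HOCl = 1/(1 + 0.4074) = 0.7105.
Free chlorine required for 1.69 ppm HOCl: 1.69 / 0.7105 = 2.378 ppm.
FC to add: 2.378 − 0.5 = 1.878 mg/L as Cl₂.
Cl₂ equivalent: 1.878 mg/L × 707,795 L = 1330 g.
Product at 61.5% available Cl: 1330 / 0.615 = 2162 g.

2.16 kg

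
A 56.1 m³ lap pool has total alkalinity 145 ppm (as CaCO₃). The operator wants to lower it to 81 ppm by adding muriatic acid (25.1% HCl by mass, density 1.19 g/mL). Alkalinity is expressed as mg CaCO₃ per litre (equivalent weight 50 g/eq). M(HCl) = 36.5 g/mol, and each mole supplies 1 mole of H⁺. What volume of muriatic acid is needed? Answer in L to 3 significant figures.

8.77 L

Volume: 56.1 m³ = 56,100 L.
Alkalinity to neutralize: (145 − 81) = 64 mg/L as CaCO₃ × 56,100 L = 3590 g as CaCO₃.
Equivalents of H⁺ required: 3590 ÷ 50 g/eq = 71.81 eq = 71.81 mol HCl.
Mass of HCl: 71.81 × 36.5 = 2621 g.
Mass of 25.1% solution: 2621 / 0.251 = 10,440 g.
Volume: 10,440 g ÷ 1.19 g/mL = 8775 mL.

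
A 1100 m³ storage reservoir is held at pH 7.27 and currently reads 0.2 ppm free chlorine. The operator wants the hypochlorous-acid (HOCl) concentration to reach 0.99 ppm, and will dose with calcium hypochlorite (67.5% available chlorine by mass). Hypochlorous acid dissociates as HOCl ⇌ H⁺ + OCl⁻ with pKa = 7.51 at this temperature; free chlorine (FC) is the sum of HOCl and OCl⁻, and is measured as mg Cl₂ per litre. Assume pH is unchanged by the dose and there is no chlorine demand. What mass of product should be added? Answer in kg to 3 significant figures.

2.22 kg

Volume: 1100 m³ = 1,100,000 L.
[OCl⁻]/[HOCl] = 10^(pH − pKa) = 10^(7.27 − 7.51) = 0.5754; fraction as HOCl = 1/(1 + 0.5754) = 0.6347.
Free chlorine required for 0.99 ppm HOCl: 0.99 / 0.6347 = 1.56 ppm.
FC to add: 1.56 − 0.2 = 1.36 mg/L as Cl₂.
Cl₂ equivalent: 1.36 mg/L × 1,100,000 L = 1496 g.
Product at 67.5% available Cl: 1496 / 0.675 = 2216 g.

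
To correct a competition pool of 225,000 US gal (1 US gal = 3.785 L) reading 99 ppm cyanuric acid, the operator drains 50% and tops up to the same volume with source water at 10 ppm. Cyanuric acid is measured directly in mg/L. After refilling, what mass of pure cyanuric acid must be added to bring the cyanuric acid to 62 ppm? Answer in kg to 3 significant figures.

Volume: 225,000 US gal × 3.785 L/gal = 851,625 L.
After draining 50% and refilling: 99 × 0.50 + 10 × 0.50 = 54.5 ppm.
Deficit to target: 62 − 54.5 = 7.5 mg/L.
Mass: 7.5 mg/L × 851,625 L = 6387 g cyanuric acid.

6.39 kg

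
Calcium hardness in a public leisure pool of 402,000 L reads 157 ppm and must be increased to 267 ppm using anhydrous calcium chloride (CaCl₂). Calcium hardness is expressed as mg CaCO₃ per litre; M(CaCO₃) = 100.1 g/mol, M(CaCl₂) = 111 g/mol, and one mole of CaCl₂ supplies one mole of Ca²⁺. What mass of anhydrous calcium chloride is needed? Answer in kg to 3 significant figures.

Hardness to add: (267 − 157) = 110 mg/L as CaCO₃ × 402,000 L = 44,220 g as CaCO₃.
Moles of Ca²⁺ (1 mol Ca²⁺ ≡ 1 mol CaCO₃): 44,220 / 100.1 g/mol = 441.8 mol.
Mass of CaCl₂: 441.8 × 111 = 49,040 g.

49.0 kg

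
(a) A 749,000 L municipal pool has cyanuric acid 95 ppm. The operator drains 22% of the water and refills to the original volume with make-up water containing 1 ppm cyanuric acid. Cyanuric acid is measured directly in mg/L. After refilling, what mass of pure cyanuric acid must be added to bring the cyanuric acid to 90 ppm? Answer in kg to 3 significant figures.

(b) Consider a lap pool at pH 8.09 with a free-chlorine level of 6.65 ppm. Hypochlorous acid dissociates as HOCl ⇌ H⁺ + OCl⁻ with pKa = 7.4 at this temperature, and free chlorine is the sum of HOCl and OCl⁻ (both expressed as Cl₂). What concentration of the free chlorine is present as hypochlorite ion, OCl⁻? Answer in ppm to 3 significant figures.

(a) After draining 22% and refilling: 95 × 0.78 + 1 × 0.22 = 74.32 ppm.
(a) Deficit to target: 90 − 74.32 = 15.68 mg/L.
(a) Mass: 15.68 mg/L × 749,000 L = 11,740 g cyanuric acid.

(b) [OCl⁻]/[HOCl] = 10^(pH − pKa) = 10^(8.09 − 7.4) = 10^0.69 = 4.898.
(b) Fraction as HOCl = 1 / (1 + 4.898) = 0.1696.
(b) OCl⁻ = (1 − 0.1696) × 6.65 ppm = 5.522 ppm.

(a) 11.7 kg; (b) 5.52 ppm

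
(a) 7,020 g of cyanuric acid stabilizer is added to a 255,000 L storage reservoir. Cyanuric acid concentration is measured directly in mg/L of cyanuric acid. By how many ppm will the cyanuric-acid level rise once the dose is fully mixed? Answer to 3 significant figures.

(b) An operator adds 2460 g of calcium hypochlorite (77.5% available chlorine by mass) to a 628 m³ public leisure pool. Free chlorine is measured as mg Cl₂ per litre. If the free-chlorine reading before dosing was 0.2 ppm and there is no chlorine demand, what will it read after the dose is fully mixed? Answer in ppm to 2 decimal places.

(a) 27.5 ppm; (b) 3.24 ppm

(a) Rise: 7,020 g / 255,000 L × 1000 = 27.53 mg/L.

(b) Volume: 628 m³ = 628,000 L.
(b) Available chlorine delivered: 2460 g × 0.775 = 1906 g as Cl₂.
(b) Concentration rise: 1906 g / 628,000 L = 3.036 mg/L = 3.04 ppm.
(b) Final FC: 0.2 + 3.04 = 3.24 ppm.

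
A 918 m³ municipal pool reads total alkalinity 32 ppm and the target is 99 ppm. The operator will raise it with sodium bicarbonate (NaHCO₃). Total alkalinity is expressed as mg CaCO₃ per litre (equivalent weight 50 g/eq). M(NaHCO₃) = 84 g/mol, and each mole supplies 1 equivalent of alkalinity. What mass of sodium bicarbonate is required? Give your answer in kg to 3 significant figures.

Volume: 918 m³ = 918,000 L.
Alkalinity to add: (99 − 32) = 67 mg/L as CaCO₃ × 918,000 L = 61,510 g as CaCO₃.
Equivalents: 61,510 g ÷ 50 g/eq = 1230 eq.
NaHCO₃ supplies 1 eq per mole → 1230 mol.
Mass: 1230 mol × 84 g/mol = 103,300 g.

103 kg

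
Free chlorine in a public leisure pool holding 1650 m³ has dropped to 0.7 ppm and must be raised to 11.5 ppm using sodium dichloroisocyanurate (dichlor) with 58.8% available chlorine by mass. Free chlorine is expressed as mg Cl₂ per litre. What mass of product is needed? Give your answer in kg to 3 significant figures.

30.3 kg

Volume: 1650 m³ = 1,650,000 L.
Chlorine deficit: 11.5 − 0.7 = 10.8 ppm = 10.8 mg/L as Cl₂.
Cl₂ equivalent needed: 10.8 mg/L × 1,650,000 L = 17,820,000 mg = 17,820 g.
Product at 58.8% available chlorine: 17,820 / 0.588 = 30,310 g.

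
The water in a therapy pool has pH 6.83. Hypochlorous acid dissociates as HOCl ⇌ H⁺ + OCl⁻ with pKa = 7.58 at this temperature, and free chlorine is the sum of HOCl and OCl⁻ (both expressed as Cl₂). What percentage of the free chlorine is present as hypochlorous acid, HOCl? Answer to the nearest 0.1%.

84.9%

[OCl⁻]/[HOCl] = 10^(pH − pKa) = 10^(6.83 − 7.58) = 10^-0.75 = 0.1778.
Fraction as HOCl = 1 / (1 + 0.1778) = 0.849.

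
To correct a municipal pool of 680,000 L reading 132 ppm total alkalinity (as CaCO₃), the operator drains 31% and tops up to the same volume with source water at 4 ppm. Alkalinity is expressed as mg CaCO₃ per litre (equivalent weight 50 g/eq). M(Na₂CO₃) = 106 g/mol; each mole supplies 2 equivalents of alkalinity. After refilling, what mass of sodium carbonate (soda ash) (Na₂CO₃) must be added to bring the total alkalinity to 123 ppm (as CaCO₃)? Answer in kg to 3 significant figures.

After draining 31% and refilling: 132 × 0.69 + 4 × 0.31 = 92.32 ppm.
Deficit to target: 123 − 92.32 = 30.68 mg/L.
As CaCO₃: 30.68 mg/L × 680,000 L = 20,860 g; ÷ 50 g/eq ÷ 2 = 208.6 mol Na₂CO₃.
Mass: 208.6 × 106 = 22,110 g.

22.1 kg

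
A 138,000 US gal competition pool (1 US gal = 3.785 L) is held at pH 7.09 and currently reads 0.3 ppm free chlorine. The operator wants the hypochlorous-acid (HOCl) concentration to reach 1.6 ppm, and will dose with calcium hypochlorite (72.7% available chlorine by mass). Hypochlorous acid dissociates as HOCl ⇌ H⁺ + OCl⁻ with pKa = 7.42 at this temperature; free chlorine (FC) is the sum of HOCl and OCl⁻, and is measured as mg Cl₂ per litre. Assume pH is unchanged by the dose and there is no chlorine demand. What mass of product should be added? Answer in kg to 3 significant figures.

1.47 kg

Volume: 138,000 US gal × 3.785 L/gal = 522,330 L.
[OCl⁻]/[HOCl] = 10^(pH − pKa) = 10^(7.09 − 7.42) = 0.4677; fraction as HOCl = 1/(1 + 0.4677) = 0.6813.
Free chlorine required for 1.6 ppm HOCl: 1.6 / 0.6813 = 2.348 ppm.
FC to add: 2.348 − 0.3 = 2.048 mg/L as Cl₂.
Cl₂ equivalent: 2.048 mg/L × 522,330 L = 1070 g.
Product at 72.7% available Cl: 1070 / 0.727 = 1472 g.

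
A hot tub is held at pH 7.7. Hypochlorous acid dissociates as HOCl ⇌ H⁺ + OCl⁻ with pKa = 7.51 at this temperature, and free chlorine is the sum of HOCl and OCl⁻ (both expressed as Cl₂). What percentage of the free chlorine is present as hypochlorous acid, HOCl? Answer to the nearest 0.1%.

[OCl⁻]/[HOCl] = 10^(pH − pKa) = 10^(7.7 − 7.51) = 10^0.19 = 1.549.
Fraction as HOCl = 1 / (1 + 1.549) = 0.3923.

39.2%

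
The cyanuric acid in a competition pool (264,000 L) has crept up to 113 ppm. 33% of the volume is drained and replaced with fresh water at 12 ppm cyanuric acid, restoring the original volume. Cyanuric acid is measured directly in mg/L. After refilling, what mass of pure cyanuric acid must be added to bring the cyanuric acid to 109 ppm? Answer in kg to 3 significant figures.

7.74 kg

After draining 33% and refilling: 113 × 0.67 + 12 × 0.33 = 79.67 ppm.
Deficit to target: 109 − 79.67 = 29.33 mg/L.
Mass: 29.33 mg/L × 264,000 L = 7743 g cyanuric acid.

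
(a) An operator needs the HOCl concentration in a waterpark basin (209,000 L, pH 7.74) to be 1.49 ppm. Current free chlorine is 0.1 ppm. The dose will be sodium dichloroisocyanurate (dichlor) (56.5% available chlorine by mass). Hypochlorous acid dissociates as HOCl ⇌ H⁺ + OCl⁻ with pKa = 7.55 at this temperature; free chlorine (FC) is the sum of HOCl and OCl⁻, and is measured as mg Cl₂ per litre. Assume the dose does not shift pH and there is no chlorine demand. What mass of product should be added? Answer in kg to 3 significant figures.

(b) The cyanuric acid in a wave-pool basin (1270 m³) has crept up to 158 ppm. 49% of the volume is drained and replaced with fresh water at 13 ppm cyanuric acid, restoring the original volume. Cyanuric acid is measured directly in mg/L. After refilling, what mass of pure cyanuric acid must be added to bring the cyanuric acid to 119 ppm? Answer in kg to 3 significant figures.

(a) 1.37 kg; (b) 40.7 kg

(a) [OCl⁻]/[HOCl] = 10^(pH − pKa) = 10^(7.74 − 7.55) = 1.549; fraction as HOCl = 1/(1 + 1.549) = 0.3923.
(a) Free chlorine required for 1.49 ppm HOCl: 1.49 / 0.3923 = 3.798 ppm.
(a) FC to add: 3.798 − 0.1 = 3.698 mg/L as Cl₂.
(a) Cl₂ equivalent: 3.698 mg/L × 209,000 L = 772.8 g.
(a) Product at 56.5% available Cl: 772.8 / 0.565 = 1368 g.

(b) Volume: 1270 m³ = 1,270,000 L.
(b) After draining 49% and refilling: 158 × 0.51 + 13 × 0.49 = 86.95 ppm.
(b) Deficit to target: 119 − 86.95 = 32.05 mg/L.
(b) Mass: 32.05 mg/L × 1,270,000 L = 40,700 g cyanuric acid.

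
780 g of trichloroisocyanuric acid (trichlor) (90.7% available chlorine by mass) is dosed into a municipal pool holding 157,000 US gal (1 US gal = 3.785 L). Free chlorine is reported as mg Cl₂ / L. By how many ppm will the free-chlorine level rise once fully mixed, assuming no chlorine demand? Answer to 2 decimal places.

1.19 ppm

Volume: 157,000 US gal × 3.785 L/gal = 594,245 L.
Available chlorine delivered: 780 g × 0.907 = 707.5 g as Cl₂.
Concentration rise: 707.5 g / 594,245 L = 1.191 mg/L = 1.19 ppm.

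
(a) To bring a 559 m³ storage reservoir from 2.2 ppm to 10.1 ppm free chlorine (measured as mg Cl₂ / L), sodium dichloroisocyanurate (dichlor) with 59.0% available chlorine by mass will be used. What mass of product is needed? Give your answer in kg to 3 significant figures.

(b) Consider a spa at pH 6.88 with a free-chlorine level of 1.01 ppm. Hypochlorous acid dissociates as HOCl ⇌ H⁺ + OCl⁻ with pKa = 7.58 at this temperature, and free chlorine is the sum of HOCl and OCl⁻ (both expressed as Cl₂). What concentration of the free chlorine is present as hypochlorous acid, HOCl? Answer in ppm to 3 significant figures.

(a) 7.48 kg; (b) 0.842 ppm

(a) Volume: 559 m³ = 559,000 L.
(a) Chlorine deficit: 10.1 − 2.2 = 7.9 ppm = 7.9 mg/L as Cl₂.
(a) Cl₂ equivalent needed: 7.9 mg/L × 559,000 L = 4,416,000 mg = 4416 g.
(a) Product at 59.0% available chlorine: 4416 / 0.59 = 7485 g.

(b) [OCl⁻]/[HOCl] = 10^(pH − pKa) = 10^(6.88 − 7.58) = 10^-0.70 = 0.1995.
(b) Fraction as HOCl = 1 / (1 + 0.1995) = 0.8337.
(b) HOCl = 0.8337 × 1.01 ppm = 0.842 ppm.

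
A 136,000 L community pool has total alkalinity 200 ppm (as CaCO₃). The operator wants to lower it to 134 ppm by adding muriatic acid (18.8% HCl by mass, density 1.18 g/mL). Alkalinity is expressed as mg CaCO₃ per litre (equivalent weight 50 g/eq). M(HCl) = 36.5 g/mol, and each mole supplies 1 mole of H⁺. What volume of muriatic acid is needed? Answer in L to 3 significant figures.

Alkalinity to neutralize: (200 − 134) = 66 mg/L as CaCO₃ × 136,000 L = 8976 g as CaCO₃.
Equivalents of H⁺ required: 8976 ÷ 50 g/eq = 179.5 eq = 179.5 mol HCl.
Mass of HCl: 179.5 × 36.5 = 6552 g.
Mass of 18.8% solution: 6552 / 0.188 = 34,850 g.
Volume: 34,850 g ÷ 1.18 g/mL = 29,540 mL.

29.5 L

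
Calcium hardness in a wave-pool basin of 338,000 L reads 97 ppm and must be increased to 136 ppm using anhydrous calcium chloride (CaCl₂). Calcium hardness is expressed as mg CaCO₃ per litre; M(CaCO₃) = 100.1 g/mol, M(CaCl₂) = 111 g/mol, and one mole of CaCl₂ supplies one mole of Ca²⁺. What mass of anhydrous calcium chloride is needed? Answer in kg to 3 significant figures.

Hardness to add: (136 − 97) = 39 mg/L as CaCO₃ × 338,000 L = 13,180 g as CaCO₃.
Moles of Ca²⁺ (1 mol Ca²⁺ ≡ 1 mol CaCO₃): 13,180 / 100.1 g/mol = 131.7 mol.
Mass of CaCl₂: 131.7 × 111 = 14,620 g.

14.6 kg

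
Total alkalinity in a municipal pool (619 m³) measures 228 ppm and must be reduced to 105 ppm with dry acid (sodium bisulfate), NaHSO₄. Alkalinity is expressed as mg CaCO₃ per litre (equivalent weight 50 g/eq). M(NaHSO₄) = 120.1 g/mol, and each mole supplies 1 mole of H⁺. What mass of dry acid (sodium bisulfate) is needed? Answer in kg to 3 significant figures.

183 kg

Volume: 619 m³ = 619,000 L.
Alkalinity to neutralize: (228 − 105) = 123 mg/L as CaCO₃ × 619,000 L = 76,140 g as CaCO₃.
Equivalents of H⁺ required: 76,140 ÷ 50 g/eq = 1523 eq = 1523 mol NaHSO₄.
Mass of NaHSO₄: 1523 × 120.1 = 182,900 g.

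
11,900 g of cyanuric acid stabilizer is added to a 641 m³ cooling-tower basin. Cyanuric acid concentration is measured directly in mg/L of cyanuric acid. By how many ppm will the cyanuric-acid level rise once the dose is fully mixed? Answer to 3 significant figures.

Volume: 641 m³ = 641,000 L.
Rise: 11,900 g / 641,000 L × 1000 = 18.56 mg/L.

18.6 ppm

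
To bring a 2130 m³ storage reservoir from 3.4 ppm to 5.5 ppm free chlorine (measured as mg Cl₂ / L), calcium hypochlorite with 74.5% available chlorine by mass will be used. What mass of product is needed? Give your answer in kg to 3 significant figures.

6.00 kg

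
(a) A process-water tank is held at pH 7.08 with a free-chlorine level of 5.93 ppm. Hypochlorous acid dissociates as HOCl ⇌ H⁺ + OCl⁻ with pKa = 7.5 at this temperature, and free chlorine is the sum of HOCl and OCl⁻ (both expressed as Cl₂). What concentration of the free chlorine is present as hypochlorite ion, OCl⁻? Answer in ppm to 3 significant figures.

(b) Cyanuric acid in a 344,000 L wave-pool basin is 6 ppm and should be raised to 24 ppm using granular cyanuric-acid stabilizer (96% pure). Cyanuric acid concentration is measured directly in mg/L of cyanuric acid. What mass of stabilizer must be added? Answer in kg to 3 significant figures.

(a) 1.63 ppm; (b) 6.45 kg

(a) [OCl⁻]/[HOCl] = 10^(pH − pKa) = 10^(7.08 − 7.5) = 10^-0.42 = 0.3802.
(a) Fraction as HOCl = 1 / (1 + 0.3802) = 0.7245.
(a) OCl⁻ = (1 − 0.7245) × 5.93 ppm = 1.633 ppm.

(b) CYA to add: (24 − 6) = 18 mg/L × 344,000 L = 6192 g cyanuric acid.
(b) At 96% purity: 6192 / 0.96 = 6450 g product.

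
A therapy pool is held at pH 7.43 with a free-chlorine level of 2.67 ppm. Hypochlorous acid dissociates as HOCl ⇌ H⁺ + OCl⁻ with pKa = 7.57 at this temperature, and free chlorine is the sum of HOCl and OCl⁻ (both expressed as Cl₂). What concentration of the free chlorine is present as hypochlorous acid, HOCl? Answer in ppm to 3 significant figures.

1.55 ppm

[OCl⁻]/[HOCl] = 10^(pH − pKa) = 10^(7.43 − 7.57) = 10^-0.14 = 0.7244.
Fraction as HOCl = 1 / (1 + 0.7244) = 0.5799.
HOCl = 0.5799 × 2.67 ppm = 1.548 ppm.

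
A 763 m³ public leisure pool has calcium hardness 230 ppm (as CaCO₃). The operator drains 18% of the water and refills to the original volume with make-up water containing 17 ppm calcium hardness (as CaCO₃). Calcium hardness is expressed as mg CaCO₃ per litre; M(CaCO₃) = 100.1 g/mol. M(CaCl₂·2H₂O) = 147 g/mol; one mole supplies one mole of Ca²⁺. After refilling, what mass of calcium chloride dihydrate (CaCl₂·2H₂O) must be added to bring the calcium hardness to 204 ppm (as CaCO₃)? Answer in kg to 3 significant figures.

Volume: 763 m³ = 763,000 L.
After draining 18% and refilling: 230 × 0.82 + 17 × 0.18 = 191.66 ppm.
Deficit to target: 204 − 191.66 = 12.34 mg/L.
As CaCO₃: 12.34 mg/L × 763,000 L = 9415 g; ÷ 100.1 = 94.06 mol Ca²⁺.
Mass: 94.06 × 147 = 13,830 g.

13.8 kg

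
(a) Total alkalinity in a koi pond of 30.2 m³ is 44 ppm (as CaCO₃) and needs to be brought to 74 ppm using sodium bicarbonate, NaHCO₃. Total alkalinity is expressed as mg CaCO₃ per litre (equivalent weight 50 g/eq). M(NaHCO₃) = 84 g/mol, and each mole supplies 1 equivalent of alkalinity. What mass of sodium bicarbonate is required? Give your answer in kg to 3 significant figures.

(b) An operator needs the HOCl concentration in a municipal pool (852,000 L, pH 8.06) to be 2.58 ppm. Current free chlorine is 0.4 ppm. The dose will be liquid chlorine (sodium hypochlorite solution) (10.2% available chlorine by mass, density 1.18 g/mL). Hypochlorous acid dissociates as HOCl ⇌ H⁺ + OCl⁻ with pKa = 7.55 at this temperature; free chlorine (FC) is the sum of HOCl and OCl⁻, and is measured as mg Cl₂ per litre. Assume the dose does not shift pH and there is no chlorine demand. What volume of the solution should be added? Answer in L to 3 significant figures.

(a) 1.52 kg; (b) 74.5 L

(a) Volume: 30.2 m³ = 30,200 L.
(a) Alkalinity to add: (74 − 44) = 30 mg/L as CaCO₃ × 30,200 L = 906 g as CaCO₃.
(a) Equivalents: 906 g ÷ 50 g/eq = 18.12 eq.
(a) NaHCO₃ supplies 1 eq per mole → 18.12 mol.
(a) Mass: 18.12 mol × 84 g/mol = 1522 g.

(b) [OCl⁻]/[HOCl] = 10^(pH − pKa) = 10^(8.06 − 7.55) = 3.236; fraction as HOCl = 1/(1 + 3.236) = 0.2361.
(b) Free chlorine required for 2.58 ppm HOCl: 2.58 / 0.2361 = 10.93 ppm.
(b) FC to add: 10.93 − 0.4 = 10.53 mg/L as Cl₂.
(b) Cl₂ equivalent: 10.53 mg/L × 852,000 L = 8970 g.
(b) Product at 10.2% available Cl: 8970 / 0.102 = 87,950 g.
(b) Volume: 87,950 g ÷ 1.18 g/mL = 74,530 mL.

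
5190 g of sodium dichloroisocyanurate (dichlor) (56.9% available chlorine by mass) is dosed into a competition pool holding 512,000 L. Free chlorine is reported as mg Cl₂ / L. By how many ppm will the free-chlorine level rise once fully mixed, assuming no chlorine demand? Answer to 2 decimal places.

5.77 ppm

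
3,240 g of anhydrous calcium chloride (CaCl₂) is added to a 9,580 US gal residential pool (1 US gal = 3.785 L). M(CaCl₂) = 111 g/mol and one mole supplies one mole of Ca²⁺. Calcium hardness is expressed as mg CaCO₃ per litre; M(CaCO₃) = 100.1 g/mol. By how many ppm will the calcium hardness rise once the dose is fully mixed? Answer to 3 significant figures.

80.6 ppm

Volume: 9,580 US gal × 3.785 L/gal = 36,260 L.
Moles of Ca²⁺: 3,240 g ÷ 111 g/mol = 29.19 mol.
As CaCO₃: 29.19 mol × 100.1 g/mol = 2922 g.
Rise: 2922 g / 36,260 L × 1000 = 80.58 mg/L.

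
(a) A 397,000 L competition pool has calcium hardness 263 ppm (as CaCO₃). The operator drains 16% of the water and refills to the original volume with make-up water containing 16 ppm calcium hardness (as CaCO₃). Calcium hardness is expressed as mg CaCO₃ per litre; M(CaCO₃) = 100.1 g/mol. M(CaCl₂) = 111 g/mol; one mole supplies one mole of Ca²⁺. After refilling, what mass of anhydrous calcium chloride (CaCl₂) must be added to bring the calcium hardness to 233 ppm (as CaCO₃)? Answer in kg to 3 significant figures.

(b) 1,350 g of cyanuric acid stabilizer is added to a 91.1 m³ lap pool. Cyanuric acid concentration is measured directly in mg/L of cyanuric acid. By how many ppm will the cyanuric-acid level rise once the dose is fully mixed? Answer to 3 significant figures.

(a) 4.19 kg; (b) 14.8 ppm

(a) After draining 16% and refilling: 263 × 0.84 + 16 × 0.16 = 223.48 ppm.
(a) Deficit to target: 233 − 223.48 = 9.52 mg/L.
(a) As CaCO₃: 9.52 mg/L × 397,000 L = 3779 g; ÷ 100.1 = 37.76 mol Ca²⁺.
(a) Mass: 37.76 × 111 = 4191 g.

(b) Volume: 91.1 m³ = 91,100 L.
(b) Rise: 1,350 g / 91,100 L × 1000 = 14.82 mg/L.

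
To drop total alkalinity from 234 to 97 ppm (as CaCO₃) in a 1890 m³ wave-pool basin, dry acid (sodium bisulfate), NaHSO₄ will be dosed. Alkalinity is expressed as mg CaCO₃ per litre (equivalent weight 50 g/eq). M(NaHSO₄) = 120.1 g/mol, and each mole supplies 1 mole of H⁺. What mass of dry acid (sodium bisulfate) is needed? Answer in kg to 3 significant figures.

Volume: 1890 m³ = 1,890,000 L.
Alkalinity to neutralize: (234 − 97) = 137 mg/L as CaCO₃ × 1,890,000 L = 258,900 g as CaCO₃.
Equivalents of H⁺ required: 258,900 ÷ 50 g/eq = 5179 eq = 5179 mol NaHSO₄.
Mass of NaHSO₄: 5179 × 120.1 = 621,900 g.

622 kg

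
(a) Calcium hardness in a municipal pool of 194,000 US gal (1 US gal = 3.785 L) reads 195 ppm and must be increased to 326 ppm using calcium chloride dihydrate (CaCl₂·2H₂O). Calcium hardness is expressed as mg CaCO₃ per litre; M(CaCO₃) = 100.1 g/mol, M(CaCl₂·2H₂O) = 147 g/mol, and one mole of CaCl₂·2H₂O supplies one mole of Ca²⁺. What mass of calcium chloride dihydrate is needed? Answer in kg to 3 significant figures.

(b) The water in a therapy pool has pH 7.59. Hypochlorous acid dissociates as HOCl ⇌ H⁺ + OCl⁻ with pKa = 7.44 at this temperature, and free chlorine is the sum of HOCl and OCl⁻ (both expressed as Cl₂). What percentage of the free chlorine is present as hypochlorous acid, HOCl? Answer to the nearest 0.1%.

(a) Volume: 194,000 US gal × 3.785 L/gal = 734,290 L.
(a) Hardness to add: (326 − 195) = 131 mg/L as CaCO₃ × 734,290 L = 96,190 g as CaCO₃.
(a) Moles of Ca²⁺ (1 mol Ca²⁺ ≡ 1 mol CaCO₃): 96,190 / 100.1 g/mol = 961 mol.
(a) Mass of CaCl₂·2H₂O: 961 × 147 = 141,300 g.

(b) [OCl⁻]/[HOCl] = 10^(pH − pKa) = 10^(7.59 − 7.44) = 10^0.15 = 1.413.
(b) Fraction as HOCl = 1 / (1 + 1.413) = 0.4145.

(a) 141 kg; (b) 41.5%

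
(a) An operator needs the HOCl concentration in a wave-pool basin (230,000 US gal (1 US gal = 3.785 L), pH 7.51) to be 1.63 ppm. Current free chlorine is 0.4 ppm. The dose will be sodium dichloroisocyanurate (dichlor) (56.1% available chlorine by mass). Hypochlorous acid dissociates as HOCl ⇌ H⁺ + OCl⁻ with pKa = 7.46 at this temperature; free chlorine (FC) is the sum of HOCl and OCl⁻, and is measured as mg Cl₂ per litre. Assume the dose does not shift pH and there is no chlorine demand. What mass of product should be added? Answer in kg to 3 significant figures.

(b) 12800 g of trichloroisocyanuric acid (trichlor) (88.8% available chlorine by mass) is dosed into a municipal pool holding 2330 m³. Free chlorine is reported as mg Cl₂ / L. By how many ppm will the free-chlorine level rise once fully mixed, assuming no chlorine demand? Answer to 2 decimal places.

(a) 4.75 kg; (b) 4.88 ppm

(a) Volume: 230,000 US gal × 3.785 L/gal = 870,550 L.
(a) [OCl⁻]/[HOCl] = 10^(pH − pKa) = 10^(7.51 − 7.46) = 1.122; fraction as HOCl = 1/(1 + 1.122) = 0.4712.
(a) Free chlorine required for 1.63 ppm HOCl: 1.63 / 0.4712 = 3.459 ppm.
(a) FC to add: 3.459 − 0.4 = 3.059 mg/L as Cl₂.
(a) Cl₂ equivalent: 3.059 mg/L × 870,550 L = 2663 g.
(a) Product at 56.1% available Cl: 2663 / 0.561 = 4747 g.

(b) Volume: 2330 m³ = 2,330,000 L.
(b) Available chlorine delivered: 12,800 g × 0.888 = 11,370 g as Cl₂.
(b) Concentration rise: 11,370 g / 2,330,000 L = 4.878 mg/L = 4.88 ppm.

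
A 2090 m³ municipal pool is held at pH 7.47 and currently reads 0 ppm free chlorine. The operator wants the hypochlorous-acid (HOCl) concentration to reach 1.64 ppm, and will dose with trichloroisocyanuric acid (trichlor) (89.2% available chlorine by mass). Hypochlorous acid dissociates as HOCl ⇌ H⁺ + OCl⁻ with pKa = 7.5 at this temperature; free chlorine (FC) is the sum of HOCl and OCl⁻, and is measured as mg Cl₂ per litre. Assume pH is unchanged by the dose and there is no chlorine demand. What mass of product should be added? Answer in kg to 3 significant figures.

Volume: 2090 m³ = 2,090,000 L.
[OCl⁻]/[HOCl] = 10^(pH − pKa) = 10^(7.47 − 7.5) = 0.9333; fraction as HOCl = 1/(1 + 0.9333) = 0.5173.
Free chlorine required for 1.64 ppm HOCl: 1.64 / 0.5173 = 3.171 ppm.
FC to add: 3.171 − 0 = 3.171 mg/L as Cl₂.
Cl₂ equivalent: 3.171 mg/L × 2,090,000 L = 6626 g.
Product at 89.2% available Cl: 6626 / 0.892 = 7429 g.

7.43 kg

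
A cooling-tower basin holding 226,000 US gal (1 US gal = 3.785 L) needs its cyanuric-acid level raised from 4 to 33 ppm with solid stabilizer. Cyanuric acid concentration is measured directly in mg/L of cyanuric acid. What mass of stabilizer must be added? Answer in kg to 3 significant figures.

24.8 kg

Volume: 226,000 US gal × 3.785 L/gal = 855,410 L.
CYA to add: (33 − 4) = 29 mg/L × 855,410 L = 24,810 g cyanuric acid.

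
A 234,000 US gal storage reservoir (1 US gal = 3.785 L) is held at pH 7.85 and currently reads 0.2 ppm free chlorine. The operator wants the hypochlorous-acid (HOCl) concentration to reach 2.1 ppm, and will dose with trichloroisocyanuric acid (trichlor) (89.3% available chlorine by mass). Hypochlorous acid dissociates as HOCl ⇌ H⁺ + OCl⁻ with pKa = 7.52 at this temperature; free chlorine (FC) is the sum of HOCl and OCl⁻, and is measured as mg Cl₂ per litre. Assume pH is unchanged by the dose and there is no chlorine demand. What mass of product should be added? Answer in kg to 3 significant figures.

6.34 kg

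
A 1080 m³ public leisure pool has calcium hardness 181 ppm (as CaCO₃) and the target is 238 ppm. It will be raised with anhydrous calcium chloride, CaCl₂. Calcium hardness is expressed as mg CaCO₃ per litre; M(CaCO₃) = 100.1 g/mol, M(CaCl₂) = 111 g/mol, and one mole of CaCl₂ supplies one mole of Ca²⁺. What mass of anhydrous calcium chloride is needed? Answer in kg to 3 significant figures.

Volume: 1080 m³ = 1,080,000 L.
Hardness to add: (238 − 181) = 57 mg/L as CaCO₃ × 1,080,000 L = 61,560 g as CaCO₃.
Moles of Ca²⁺ (1 mol Ca²⁺ ≡ 1 mol CaCO₃): 61,560 / 100.1 g/mol = 615 mol.
Mass of CaCl₂: 615 × 111 = 68,260 g.

68.3 kg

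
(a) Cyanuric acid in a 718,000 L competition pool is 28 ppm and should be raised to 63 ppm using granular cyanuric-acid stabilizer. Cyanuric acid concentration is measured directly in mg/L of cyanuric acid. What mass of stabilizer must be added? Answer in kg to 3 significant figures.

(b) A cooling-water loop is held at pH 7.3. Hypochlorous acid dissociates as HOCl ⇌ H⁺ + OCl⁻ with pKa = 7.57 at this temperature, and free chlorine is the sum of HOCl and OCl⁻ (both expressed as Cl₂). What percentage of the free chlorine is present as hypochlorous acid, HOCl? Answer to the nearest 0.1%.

(a) CYA to add: (63 − 28) = 35 mg/L × 718,000 L = 25,130 g cyanuric acid.

(b) [OCl⁻]/[HOCl] = 10^(pH − pKa) = 10^(7.3 − 7.57) = 10^-0.27 = 0.537.
(b) Fraction as HOCl = 1 / (1 + 0.537) = 0.6506.

(a) 25.1 kg; (b) 65.1%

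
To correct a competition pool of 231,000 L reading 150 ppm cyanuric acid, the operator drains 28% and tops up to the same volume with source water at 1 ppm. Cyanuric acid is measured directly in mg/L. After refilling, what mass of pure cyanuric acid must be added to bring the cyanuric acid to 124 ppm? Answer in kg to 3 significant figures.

3.63 kg

After draining 28% and refilling: 150 × 0.72 + 1 × 0.28 = 108.28 ppm.
Deficit to target: 124 − 108.28 = 15.72 mg/L.
Mass: 15.72 mg/L × 231,000 L = 3631 g cyanuric acid.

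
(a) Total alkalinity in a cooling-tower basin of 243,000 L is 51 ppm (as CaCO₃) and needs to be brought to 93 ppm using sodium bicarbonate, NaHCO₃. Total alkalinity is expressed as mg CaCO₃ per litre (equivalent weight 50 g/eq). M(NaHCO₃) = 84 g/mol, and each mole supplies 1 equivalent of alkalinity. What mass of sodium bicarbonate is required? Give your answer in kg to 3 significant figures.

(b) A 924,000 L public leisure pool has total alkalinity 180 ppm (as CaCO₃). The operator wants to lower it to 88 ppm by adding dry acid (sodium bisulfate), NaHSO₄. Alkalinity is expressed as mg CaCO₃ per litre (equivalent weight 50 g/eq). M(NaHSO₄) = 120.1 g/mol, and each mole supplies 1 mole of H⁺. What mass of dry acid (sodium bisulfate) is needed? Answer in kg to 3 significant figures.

(a) 17.1 kg; (b) 204 kg

(a) Alkalinity to add: (93 − 51) = 42 mg/L as CaCO₃ × 243,000 L = 10,210 g as CaCO₃.
(a) Equivalents: 10,210 g ÷ 50 g/eq = 204.1 eq.
(a) NaHCO₃ supplies 1 eq per mole → 204.1 mol.
(a) Mass: 204.1 mol × 84 g/mol = 17,150 g.

(b) Alkalinity to neutralize: (180 − 88) = 92 mg/L as CaCO₃ × 924,000 L = 85,010 g as CaCO₃.
(b) Equivalents of H⁺ required: 85,010 ÷ 50 g/eq = 1700 eq = 1700 mol NaHSO₄.
(b) Mass of NaHSO₄: 1700 × 120.1 = 204,200 g.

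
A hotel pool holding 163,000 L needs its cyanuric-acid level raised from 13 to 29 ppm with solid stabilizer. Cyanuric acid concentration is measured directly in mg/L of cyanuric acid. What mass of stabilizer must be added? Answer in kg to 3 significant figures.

CYA to add: (29 − 13) = 16 mg/L × 163,000 L = 2608 g cyanuric acid.

2.61 kg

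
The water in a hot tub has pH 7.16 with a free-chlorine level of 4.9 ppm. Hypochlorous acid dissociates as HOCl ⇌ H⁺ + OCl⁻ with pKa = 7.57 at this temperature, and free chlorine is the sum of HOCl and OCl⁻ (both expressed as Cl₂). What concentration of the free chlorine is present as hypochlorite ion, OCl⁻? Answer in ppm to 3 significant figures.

[OCl⁻]/[HOCl] = 10^(pH − pKa) = 10^(7.16 − 7.57) = 10^-0.41 = 0.389.
Fraction as HOCl = 1 / (1 + 0.389) = 0.7199.
OCl⁻ = (1 − 0.7199) × 4.9 ppm = 1.372 ppm.

1.37 ppm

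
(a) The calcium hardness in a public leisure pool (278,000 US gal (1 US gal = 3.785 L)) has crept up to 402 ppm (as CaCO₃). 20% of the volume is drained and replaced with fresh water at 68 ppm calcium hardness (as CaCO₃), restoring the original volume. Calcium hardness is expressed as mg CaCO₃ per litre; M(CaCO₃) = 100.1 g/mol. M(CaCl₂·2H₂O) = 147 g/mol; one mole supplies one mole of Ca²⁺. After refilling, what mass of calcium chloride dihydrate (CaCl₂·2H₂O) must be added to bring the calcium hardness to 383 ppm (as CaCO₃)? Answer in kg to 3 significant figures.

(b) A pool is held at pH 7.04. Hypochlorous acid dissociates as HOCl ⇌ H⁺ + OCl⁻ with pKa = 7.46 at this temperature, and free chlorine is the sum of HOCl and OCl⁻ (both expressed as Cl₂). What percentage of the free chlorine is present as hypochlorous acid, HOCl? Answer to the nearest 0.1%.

(a) 73.9 kg; (b) 72.5%

(a) Volume: 278,000 US gal × 3.785 L/gal = 1,052,230 L.
(a) After draining 20% and refilling: 402 × 0.80 + 68 × 0.20 = 335.2 ppm.
(a) Deficit to target: 383 − 335.2 = 47.8 mg/L.
(a) As CaCO₃: 47.8 mg/L × 1,052,230 L = 50,300 g; ÷ 100.1 = 502.5 mol Ca²⁺.
(a) Mass: 502.5 × 147 = 73,860 g.

(b) [OCl⁻]/[HOCl] = 10^(pH − pKa) = 10^(7.04 − 7.46) = 10^-0.42 = 0.3802.
(b) Fraction as HOCl = 1 / (1 + 0.3802) = 0.7245.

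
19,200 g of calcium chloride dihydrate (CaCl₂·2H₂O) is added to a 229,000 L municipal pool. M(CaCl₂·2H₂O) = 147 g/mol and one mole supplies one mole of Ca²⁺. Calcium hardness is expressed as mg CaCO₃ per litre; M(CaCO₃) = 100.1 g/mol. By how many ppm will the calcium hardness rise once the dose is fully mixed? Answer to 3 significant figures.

Moles of Ca²⁺: 19,200 g ÷ 147 g/mol = 130.6 mol.
As CaCO₃: 130.6 mol × 100.1 g/mol = 13,070 g.
Rise: 13,070 g / 229,000 L × 1000 = 57.09 mg/L.

57.1 ppm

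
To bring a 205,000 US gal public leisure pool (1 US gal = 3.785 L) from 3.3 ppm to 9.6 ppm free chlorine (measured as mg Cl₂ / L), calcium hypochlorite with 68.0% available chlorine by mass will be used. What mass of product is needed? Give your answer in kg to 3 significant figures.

7.19 kg

Volume: 205,000 US gal × 3.785 L/gal = 775,925 L.
Chlorine deficit: 9.6 − 3.3 = 6.3 ppm = 6.3 mg/L as Cl₂.
Cl₂ equivalent needed: 6.3 mg/L × 775,925 L = 4,888,000 mg = 4888 g.
Product at 68.0% available chlorine: 4888 / 0.68 = 7189 g.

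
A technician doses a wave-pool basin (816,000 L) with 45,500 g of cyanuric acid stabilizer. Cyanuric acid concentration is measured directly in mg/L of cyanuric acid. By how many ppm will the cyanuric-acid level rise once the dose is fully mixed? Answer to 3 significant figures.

55.8 ppm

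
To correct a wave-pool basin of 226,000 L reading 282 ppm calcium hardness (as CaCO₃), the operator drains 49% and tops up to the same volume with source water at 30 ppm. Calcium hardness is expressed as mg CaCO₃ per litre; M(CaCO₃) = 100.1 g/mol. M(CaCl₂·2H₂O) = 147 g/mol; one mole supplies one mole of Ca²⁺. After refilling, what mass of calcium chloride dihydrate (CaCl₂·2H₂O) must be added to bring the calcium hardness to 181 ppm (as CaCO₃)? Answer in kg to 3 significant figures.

After draining 49% and refilling: 282 × 0.51 + 30 × 0.49 = 158.52 ppm.
Deficit to target: 181 − 158.52 = 22.48 mg/L.
As CaCO₃: 22.48 mg/L × 226,000 L = 5080 g; ÷ 100.1 = 50.75 mol Ca²⁺.
Mass: 50.75 × 147 = 7461 g.

7.46 kg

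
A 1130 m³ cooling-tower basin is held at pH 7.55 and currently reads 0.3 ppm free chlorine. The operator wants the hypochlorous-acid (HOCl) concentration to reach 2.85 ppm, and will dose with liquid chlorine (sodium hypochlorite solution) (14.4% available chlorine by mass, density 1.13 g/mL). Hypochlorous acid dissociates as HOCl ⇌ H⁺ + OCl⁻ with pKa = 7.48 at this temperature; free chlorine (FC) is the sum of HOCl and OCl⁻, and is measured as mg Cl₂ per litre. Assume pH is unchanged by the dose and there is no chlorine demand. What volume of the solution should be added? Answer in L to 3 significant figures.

Volume: 1130 m³ = 1,130,000 L.
[OCl⁻]/[HOCl] = 10^(pH − pKa) = 10^(7.55 − 7.48) = 1.175; fraction as HOCl = 1/(1 + 1.175) = 0.4598.
Free chlorine required for 2.85 ppm HOCl: 2.85 / 0.4598 = 6.198 ppm.
FC to add: 6.198 − 0.3 = 5.898 mg/L as Cl₂.
Cl₂ equivalent: 5.898 mg/L × 1,130,000 L = 6665 g.
Product at 14.4% available Cl: 6665 / 0.144 = 46,290 g.
Volume: 46,290 g ÷ 1.13 g/mL = 40,960 mL.

41.0 L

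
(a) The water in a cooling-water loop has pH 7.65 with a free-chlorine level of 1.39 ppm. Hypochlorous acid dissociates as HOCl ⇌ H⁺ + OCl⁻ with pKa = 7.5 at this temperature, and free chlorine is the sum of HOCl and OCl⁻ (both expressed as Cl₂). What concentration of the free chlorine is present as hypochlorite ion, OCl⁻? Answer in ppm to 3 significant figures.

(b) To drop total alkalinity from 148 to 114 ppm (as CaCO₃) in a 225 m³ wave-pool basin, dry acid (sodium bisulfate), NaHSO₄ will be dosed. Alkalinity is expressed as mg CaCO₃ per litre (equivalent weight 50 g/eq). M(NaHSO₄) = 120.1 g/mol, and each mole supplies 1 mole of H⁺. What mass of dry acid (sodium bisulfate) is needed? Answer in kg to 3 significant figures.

(a) 0.814 ppm; (b) 18.4 kg

(a) [OCl⁻]/[HOCl] = 10^(pH − pKa) = 10^(7.65 − 7.5) = 10^0.15 = 1.413.
(a) Fraction as HOCl = 1 / (1 + 1.413) = 0.4145.
(a) OCl⁻ = (1 − 0.4145) × 1.39 ppm = 0.8138 ppm.

(b) Volume: 225 m³ = 225,000 L.
(b) Alkalinity to neutralize: (148 − 114) = 34 mg/L as CaCO₃ × 225,000 L = 7650 g as CaCO₃.
(b) Equivalents of H⁺ required: 7650 ÷ 50 g/eq = 153 eq = 153 mol NaHSO₄.
(b) Mass of NaHSO₄: 153 × 120.1 = 18,380 g.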